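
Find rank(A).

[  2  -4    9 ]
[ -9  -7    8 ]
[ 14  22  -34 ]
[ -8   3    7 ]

Row reduction:
R2 <- R2 - (-9/2)*R1:  [    0   -25  97/2 ]
R3 <- R3 - (7)*R1:  [   0   50  -97 ]
R4 <- R4 - (-4)*R1:  [   0  -13   43 ]
R3 <- R3 - (-2)*R2:  [ 0  0  0 ]
R4 <- R4 - (13/25)*R2:  [      0       0  889/50 ]
R3 <-> R4   (pivot in column 3 was zero)
[ 2   -4       9 ]
[ 0  -25    97/2 ]
[ 0    0  889/50 ]
[ 0    0       0 ]
Row echelon form:
[ 2   -4       9 ]
[ 0  -25    97/2 ]
[ 0    0  889/50 ]
[ 0    0       0 ]
Nonzero rows / pivot columns: 3

rank(A) = 3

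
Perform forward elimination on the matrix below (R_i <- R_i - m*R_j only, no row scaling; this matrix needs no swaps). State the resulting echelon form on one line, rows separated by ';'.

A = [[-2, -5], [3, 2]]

REF = [-2 -5; 0 -11/2]

Forward elimination:
R2 <- R2 - (-3/2)*R1:  [     0  -11/2 ]
Row echelon form:
[ -2     -5 ]
[  0  -11/2 ]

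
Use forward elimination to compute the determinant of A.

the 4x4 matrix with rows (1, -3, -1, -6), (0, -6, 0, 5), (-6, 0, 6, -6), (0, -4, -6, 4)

Forward elimination:
R3 <- R3 - (-6)*R1:  [   0  -18    0  -42 ]
R3 <- R3 - (3)*R2:  [   0    0    0  -57 ]
R4 <- R4 - (2/3)*R2:  [   0    0   -6  2/3 ]
R3 <-> R4   (pivot in column 3 was zero)
[ 1  -3  -1   -6 ]
[ 0  -6   0    5 ]
[ 0   0  -6  2/3 ]
[ 0   0   0  -57 ]
Upper-triangular form:
[ 1  -3  -1   -6 ]
[ 0  -6   0    5 ]
[ 0   0  -6  2/3 ]
[ 0   0   0  -57 ]
det(A) = (-1)^1 * (1) * (-6) * (-6) * (-57) = 2052  (1 row swap -> sign -1)

det(A) = 2052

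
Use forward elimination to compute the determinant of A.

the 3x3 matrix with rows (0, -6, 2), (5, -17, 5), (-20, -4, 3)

det(A) = -30

Forward elimination:
R1 <-> R2   (pivot in column 1 was zero)
[   5  -17  5 ]
[   0   -6  2 ]
[ -20   -4  3 ]
R3 <- R3 - (-4)*R1:  [   0  -72   23 ]
R3 <- R3 - (12)*R2:  [  0   0  -1 ]
Upper-triangular form:
[ 5  -17   5 ]
[ 0   -6   2 ]
[ 0    0  -1 ]
det(A) = (-1)^1 * (5) * (-6) * (-1) = -30  (1 row swap -> sign -1)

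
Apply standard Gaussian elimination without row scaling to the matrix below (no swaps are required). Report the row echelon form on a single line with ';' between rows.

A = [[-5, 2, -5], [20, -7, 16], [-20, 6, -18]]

Forward elimination:
R2 <- R2 - (-4)*R1:  [  0   1  -4 ]
R3 <- R3 - (4)*R1:  [  0  -2   2 ]
R3 <- R3 - (-2)*R2:  [  0   0  -6 ]
Row echelon form:
[ -5  2  -5 ]
[  0  1  -4 ]
[  0  0  -6 ]

REF = [-5 2 -5; 0 1 -4; 0 0 -6]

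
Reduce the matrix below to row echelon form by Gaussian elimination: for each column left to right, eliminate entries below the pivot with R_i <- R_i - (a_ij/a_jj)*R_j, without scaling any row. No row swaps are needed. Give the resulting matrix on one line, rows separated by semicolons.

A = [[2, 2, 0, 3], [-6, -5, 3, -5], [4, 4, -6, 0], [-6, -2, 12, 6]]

REF = [2 2 0 3; 0 1 3 4; 0 0 -6 -6; 0 0 0 -1]

Forward elimination:
R2 <- R2 - (-3)*R1:  [ 0  1  3  4 ]
R3 <- R3 - (2)*R1:  [  0   0  -6  -6 ]
R4 <- R4 - (-3)*R1:  [  0   4  12  15 ]
R4 <- R4 - (4)*R2:  [  0   0   0  -1 ]
Row echelon form:
[ 2  2   0   3 ]
[ 0  1   3   4 ]
[ 0  0  -6  -6 ]
[ 0  0   0  -1 ]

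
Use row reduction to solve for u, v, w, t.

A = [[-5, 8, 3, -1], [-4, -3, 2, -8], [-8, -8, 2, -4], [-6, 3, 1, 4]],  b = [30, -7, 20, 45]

(-5, 1, 0, 3)

Forward elimination on [A|b]:
R2 <- R2 - (4/5)*R1:  [     0  -47/5   -2/5  -36/5    -31 ]
R3 <- R3 - (8/5)*R1:  [      0  -104/5   -14/5   -12/5     -28 ]
R4 <- R4 - (6/5)*R1:  [     0  -33/5  -13/5   26/5      9 ]
R3 <- R3 - (104/47)*R2:  [       0        0   -90/47   636/47  1908/47 ]
R4 <- R4 - (33/47)*R2:  [       0        0  -109/47   482/47  1446/47 ]
R4 <- R4 - (109/90)*R3:  [      0       0       0  -92/15   -92/5 ]
Row echelon form:
[ -5      8       3      -1  |       30 ]
[  0  -47/5    -2/5   -36/5  |      -31 ]
[  0      0  -90/47  636/47  |  1908/47 ]
[  0      0       0  -92/15  |    -92/5 ]
Back-substitution:
t = (-92/5) / (-92/15) = 3
w = (1908/47 - (636/47)*(3)) / (-90/47) = 0
v = (-31 - (-2/5)*(0) - (-36/5)*(3)) / (-47/5) = 1
u = (30 - (8)*(1) - (3)*(0) - (-1)*(3)) / -5 = -5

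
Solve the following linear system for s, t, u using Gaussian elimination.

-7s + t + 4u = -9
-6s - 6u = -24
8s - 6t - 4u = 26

(2, -3, 2)

Forward elimination on [A|b]:
R2 <- R2 - (6/7)*R1:  [      0    -6/7   -66/7  -114/7 ]
R3 <- R3 - (-8/7)*R1:  [     0  -34/7    4/7  110/7 ]
R3 <- R3 - (17/3)*R2:  [   0    0   54  108 ]
Row echelon form:
[ -7     1      4  |      -9 ]
[  0  -6/7  -66/7  |  -114/7 ]
[  0     0     54  |     108 ]
Back-substitution:
u = (108) / 54 = 2
t = (-114/7 - (-66/7)*(2)) / (-6/7) = -3
s = (-9 - (1)*(-3) - (4)*(2)) / -7 = 2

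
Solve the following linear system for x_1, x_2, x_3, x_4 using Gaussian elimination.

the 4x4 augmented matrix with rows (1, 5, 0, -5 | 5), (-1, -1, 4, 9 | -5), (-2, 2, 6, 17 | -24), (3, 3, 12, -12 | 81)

(5, -2, 4, -2)

Forward elimination on [A|b]:
R2 <- R2 - (-1)*R1:  [ 0  4  4  4  0 ]
R3 <- R3 - (-2)*R1:  [   0   12    6    7  -14 ]
R4 <- R4 - (3)*R1:  [   0  -12   12    3   66 ]
R3 <- R3 - (3)*R2:  [   0    0   -6   -5  -14 ]
R4 <- R4 - (-3)*R2:  [  0   0  24  15  66 ]
R4 <- R4 - (-4)*R3:  [  0   0   0  -5  10 ]
Row echelon form:
[ 1  5   0  -5  |    5 ]
[ 0  4   4   4  |    0 ]
[ 0  0  -6  -5  |  -14 ]
[ 0  0   0  -5  |   10 ]
Back-substitution:
x_4 = (10) / -5 = -2
x_3 = (-14 - (-5)*(-2)) / -6 = 4
x_2 = (0 - (4)*(4) - (4)*(-2)) / 4 = -2
x_1 = (5 - (5)*(-2) - (-5)*(-2)) / 1 = 5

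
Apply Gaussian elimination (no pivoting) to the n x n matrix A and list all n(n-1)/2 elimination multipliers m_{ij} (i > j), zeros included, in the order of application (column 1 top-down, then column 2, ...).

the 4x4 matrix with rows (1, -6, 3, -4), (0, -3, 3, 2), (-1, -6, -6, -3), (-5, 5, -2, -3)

Forward elimination:
R2: entry in column 1 is already 0 -> m_{21} = 0 (no row operation needed)
R3 <- R3 - (-1)*R1:  [   0  -12   -3   -7 ]
R4 <- R4 - (-5)*R1:  [   0  -25   13  -23 ]
R3 <- R3 - (4)*R2:  [   0    0  -15  -15 ]
R4 <- R4 - (25/3)*R2:  [      0       0     -12  -119/3 ]
R4 <- R4 - (4/5)*R3:  [     0      0      0  -83/3 ]
Multipliers (in order of application): m_{21} = 0, m_{31} = -1, m_{41} = -5, m_{32} = 4, m_{42} = 25/3, m_{43} = 4/5

multipliers: 0, -1, -5, 4, 25/3, 4/5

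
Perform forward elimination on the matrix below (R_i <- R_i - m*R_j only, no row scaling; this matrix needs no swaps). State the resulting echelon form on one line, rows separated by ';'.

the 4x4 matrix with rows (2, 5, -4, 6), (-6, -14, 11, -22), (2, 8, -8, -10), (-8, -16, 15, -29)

REF = [2 5 -4 6; 0 1 -1 -4; 0 0 -1 -4; 0 0 0 -1]

Forward elimination:
R2 <- R2 - (-3)*R1:  [  0   1  -1  -4 ]
R3 <- R3 - (1)*R1:  [   0    3   -4  -16 ]
R4 <- R4 - (-4)*R1:  [  0   4  -1  -5 ]
R3 <- R3 - (3)*R2:  [  0   0  -1  -4 ]
R4 <- R4 - (4)*R2:  [  0   0   3  11 ]
R4 <- R4 - (-3)*R3:  [  0   0   0  -1 ]
Row echelon form:
[ 2  5  -4   6 ]
[ 0  1  -1  -4 ]
[ 0  0  -1  -4 ]
[ 0  0   0  -1 ]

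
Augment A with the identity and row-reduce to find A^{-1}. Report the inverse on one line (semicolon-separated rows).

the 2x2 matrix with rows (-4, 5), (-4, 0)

Gauss-Jordan on [A | I]:
R1 <- (1/-4)*R1:  [    1  -5/4  |  -1/4     0 ]
R2 <- R2 - (-4)*R1:  [  0  -5  |  -1   1 ]
R2 <- (1/-5)*R2:  [    0     1  |   1/5  -1/5 ]
R1 <- R1 - (-5/4)*R2:  [    1     0  |     0  -1/4 ]
Right block of [I | A^{-1}] is the inverse:
[   0  -1/4 ]
[ 1/5  -1/5 ]

inverse = [0 -1/4; 1/5 -1/5]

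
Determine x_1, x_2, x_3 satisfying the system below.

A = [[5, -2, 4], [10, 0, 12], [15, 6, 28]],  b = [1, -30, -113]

Forward elimination on [A|b]:
R2 <- R2 - (2)*R1:  [   0    4    4  -32 ]
R3 <- R3 - (3)*R1:  [    0    12    16  -116 ]
R3 <- R3 - (3)*R2:  [   0    0    4  -20 ]
Row echelon form:
[ 5  -2  4  |    1 ]
[ 0   4  4  |  -32 ]
[ 0   0  4  |  -20 ]
Back-substitution:
x_3 = (-20) / 4 = -5
x_2 = (-32 - (4)*(-5)) / 4 = -3
x_1 = (1 - (-2)*(-3) - (4)*(-5)) / 5 = 3

(3, -3, -5)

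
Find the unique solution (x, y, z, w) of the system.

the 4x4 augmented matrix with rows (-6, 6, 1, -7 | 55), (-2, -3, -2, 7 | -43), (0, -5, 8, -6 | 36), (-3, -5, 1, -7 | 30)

Forward elimination on [A|b]:
R2 <- R2 - (1/3)*R1:  [      0      -5    -7/3    28/3  -184/3 ]
R4 <- R4 - (1/2)*R1:  [    0    -8   1/2  -7/2   5/2 ]
R3 <- R3 - (1)*R2:  [     0      0   31/3  -46/3  292/3 ]
R4 <- R4 - (8/5)*R2:  [       0        0   127/30  -553/30  3019/30 ]
R4 <- R4 - (127/310)*R3:  [         0          0          0  -3767/310    3767/62 ]
Row echelon form:
[ -6   6     1         -7  |       55 ]
[  0  -5  -7/3       28/3  |   -184/3 ]
[  0   0  31/3      -46/3  |    292/3 ]
[  0   0     0  -3767/310  |  3767/62 ]
Back-substitution:
w = (3767/62) / (-3767/310) = -5
z = (292/3 - (-46/3)*(-5)) / (31/3) = 2
y = (-184/3 - (-7/3)*(2) - (28/3)*(-5)) / -5 = 2
x = (55 - (6)*(2) - (1)*(2) - (-7)*(-5)) / -6 = -1

(-1, 2, 2, -5)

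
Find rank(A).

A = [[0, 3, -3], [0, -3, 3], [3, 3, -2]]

Row reduction:
R1 <-> R3   (pivot in column 1 was zero)
[ 3   3  -2 ]
[ 0  -3   3 ]
[ 0   3  -3 ]
R3 <- R3 - (-1)*R2:  [ 0  0  0 ]
Row echelon form:
[ 3   3  -2 ]
[ 0  -3   3 ]
[ 0   0   0 ]
Nonzero rows / pivot columns: 2

rank(A) = 2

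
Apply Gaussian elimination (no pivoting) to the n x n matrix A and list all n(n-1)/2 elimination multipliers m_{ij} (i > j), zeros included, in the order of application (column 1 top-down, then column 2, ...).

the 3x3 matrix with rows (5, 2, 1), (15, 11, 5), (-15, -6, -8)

Forward elimination:
R2 <- R2 - (3)*R1:  [ 0  5  2 ]
R3 <- R3 - (-3)*R1:  [  0   0  -5 ]
R3: entry in column 2 is already 0 -> m_{32} = 0 (no row operation needed)
Multipliers (in order of application): m_{21} = 3, m_{31} = -3, m_{32} = 0

multipliers: 3, -3, 0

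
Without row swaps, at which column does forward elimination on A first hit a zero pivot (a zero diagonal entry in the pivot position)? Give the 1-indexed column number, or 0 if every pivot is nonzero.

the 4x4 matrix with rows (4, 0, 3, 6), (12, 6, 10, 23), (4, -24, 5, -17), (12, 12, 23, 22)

Naive forward elimination:
R2 <- R2 - (3)*R1:  [ 0  6  1  5 ]
R3 <- R3 - (1)*R1:  [   0  -24    2  -23 ]
R4 <- R4 - (3)*R1:  [  0  12  14   4 ]
R3 <- R3 - (-4)*R2:  [  0   0   6  -3 ]
R4 <- R4 - (2)*R2:  [  0   0  12  -6 ]
R4 <- R4 - (2)*R3:  [ 0  0  0  0 ]
Matrix at this point:
[ 4  0  3   6 ]
[ 0  6  1   5 ]
[ 0  0  6  -3 ]
[ 0  0  0   0 ]
Pivot entry (4,4) in the last row is zero and there are no rows below to swap with -> zero pivot in column 4 (A is singular).

first zero-pivot column = 4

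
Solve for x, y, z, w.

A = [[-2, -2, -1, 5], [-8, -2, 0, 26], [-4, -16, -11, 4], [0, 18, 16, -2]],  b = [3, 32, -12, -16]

Forward elimination on [A|b]:
R2 <- R2 - (4)*R1:  [  0   6   4   6  20 ]
R3 <- R3 - (2)*R1:  [   0  -12   -9   -6  -18 ]
R3 <- R3 - (-2)*R2:  [  0   0  -1   6  22 ]
R4 <- R4 - (3)*R2:  [   0    0    4  -20  -76 ]
R4 <- R4 - (-4)*R3:  [  0   0   0   4  12 ]
Row echelon form:
[ -2  -2  -1  5  |   3 ]
[  0   6   4  6  |  20 ]
[  0   0  -1  6  |  22 ]
[  0   0   0  4  |  12 ]
Back-substitution:
w = (12) / 4 = 3
z = (22 - (6)*(3)) / -1 = -4
y = (20 - (4)*(-4) - (6)*(3)) / 6 = 3
x = (3 - (-2)*(3) - (-1)*(-4) - (5)*(3)) / -2 = 5

(5, 3, -4, 3)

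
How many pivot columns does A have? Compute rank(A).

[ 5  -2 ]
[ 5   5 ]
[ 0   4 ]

Row reduction:
R2 <- R2 - (1)*R1:  [ 0  7 ]
R3 <- R3 - (4/7)*R2:  [ 0  0 ]
Row echelon form:
[ 5  -2 ]
[ 0   7 ]
[ 0   0 ]
Nonzero rows / pivot columns: 2

rank(A) = 2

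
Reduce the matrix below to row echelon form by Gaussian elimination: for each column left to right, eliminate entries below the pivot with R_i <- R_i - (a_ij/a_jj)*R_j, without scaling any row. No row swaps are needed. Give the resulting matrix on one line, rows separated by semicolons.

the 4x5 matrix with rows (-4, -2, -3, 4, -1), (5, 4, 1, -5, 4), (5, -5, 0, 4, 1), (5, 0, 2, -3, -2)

REF = [-4 -2 -3 4 -1; 0 3/2 -11/4 0 11/4; 0 0 -35/2 9 27/2; 0 0 0 -44/35 -373/105]

Forward elimination:
R2 <- R2 - (-5/4)*R1:  [     0    3/2  -11/4      0   11/4 ]
R3 <- R3 - (-5/4)*R1:  [     0  -15/2  -15/4      9   -1/4 ]
R4 <- R4 - (-5/4)*R1:  [     0   -5/2   -7/4      2  -13/4 ]
R3 <- R3 - (-5)*R2:  [     0      0  -35/2      9   27/2 ]
R4 <- R4 - (-5/3)*R2:  [     0      0  -19/3      2    4/3 ]
R4 <- R4 - (38/105)*R3:  [        0         0         0    -44/35  -373/105 ]
Row echelon form:
[ -4   -2     -3       4        -1 ]
[  0  3/2  -11/4       0      11/4 ]
[  0    0  -35/2       9      27/2 ]
[  0    0      0  -44/35  -373/105 ]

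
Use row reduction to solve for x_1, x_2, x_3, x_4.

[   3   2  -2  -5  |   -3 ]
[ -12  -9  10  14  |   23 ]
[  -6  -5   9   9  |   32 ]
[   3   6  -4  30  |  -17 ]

Forward elimination on [A|b]:
R2 <- R2 - (-4)*R1:  [  0  -1   2  -6  11 ]
R3 <- R3 - (-2)*R1:  [  0  -1   5  -1  26 ]
R4 <- R4 - (1)*R1:  [   0    4   -2   35  -14 ]
R3 <- R3 - (1)*R2:  [  0   0   3   5  15 ]
R4 <- R4 - (-4)*R2:  [  0   0   6  11  30 ]
R4 <- R4 - (2)*R3:  [ 0  0  0  1  0 ]
Row echelon form:
[ 3   2  -2  -5  |  -3 ]
[ 0  -1   2  -6  |  11 ]
[ 0   0   3   5  |  15 ]
[ 0   0   0   1  |   0 ]
Back-substitution:
x_4 = (0) / 1 = 0
x_3 = (15 - (5)*(0)) / 3 = 5
x_2 = (11 - (2)*(5) - (-6)*(0)) / -1 = -1
x_1 = (-3 - (2)*(-1) - (-2)*(5) - (-5)*(0)) / 3 = 3

(3, -1, 5, 0)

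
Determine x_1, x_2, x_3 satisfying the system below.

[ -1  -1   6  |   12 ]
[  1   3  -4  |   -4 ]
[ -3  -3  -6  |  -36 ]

(5, 1, 3)

Forward elimination on [A|b]:
R2 <- R2 - (-1)*R1:  [ 0  2  2  8 ]
R3 <- R3 - (3)*R1:  [   0    0  -24  -72 ]
Row echelon form:
[ -1  -1    6  |   12 ]
[  0   2    2  |    8 ]
[  0   0  -24  |  -72 ]
Back-substitution:
x_3 = (-72) / -24 = 3
x_2 = (8 - (2)*(3)) / 2 = 1
x_1 = (12 - (-1)*(1) - (6)*(3)) / -1 = 5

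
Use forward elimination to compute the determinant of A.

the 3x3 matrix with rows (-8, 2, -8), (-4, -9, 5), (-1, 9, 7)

Forward elimination:
R2 <- R2 - (1/2)*R1:  [   0  -10    9 ]
R3 <- R3 - (1/8)*R1:  [    0  35/4     8 ]
R3 <- R3 - (-7/8)*R2:  [     0      0  127/8 ]
Upper-triangular form:
[ -8    2     -8 ]
[  0  -10      9 ]
[  0    0  127/8 ]
det(A) = (-1)^0 * (-8) * (-10) * (127/8) = 1270  (0 row swaps -> sign +1)

det(A) = 1270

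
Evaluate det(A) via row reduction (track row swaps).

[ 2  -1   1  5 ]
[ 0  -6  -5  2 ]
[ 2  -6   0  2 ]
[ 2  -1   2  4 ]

Forward elimination:
R3 <- R3 - (1)*R1:  [  0  -5  -1  -3 ]
R4 <- R4 - (1)*R1:  [  0   0   1  -1 ]
R3 <- R3 - (5/6)*R2:  [     0      0   19/6  -14/3 ]
R4 <- R4 - (6/19)*R3:  [    0     0     0  9/19 ]
Upper-triangular form:
[ 2  -1     1      5 ]
[ 0  -6    -5      2 ]
[ 0   0  19/6  -14/3 ]
[ 0   0     0   9/19 ]
det(A) = (-1)^0 * (2) * (-6) * (19/6) * (9/19) = -18  (0 row swaps -> sign +1)

det(A) = -18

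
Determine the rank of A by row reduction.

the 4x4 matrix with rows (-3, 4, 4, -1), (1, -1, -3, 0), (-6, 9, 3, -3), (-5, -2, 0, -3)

rank(A) = 3

Row reduction:
R2 <- R2 - (-1/3)*R1:  [    0   1/3  -5/3  -1/3 ]
R3 <- R3 - (2)*R1:  [  0   1  -5  -1 ]
R4 <- R4 - (5/3)*R1:  [     0  -26/3  -20/3   -4/3 ]
R3 <- R3 - (3)*R2:  [ 0  0  0  0 ]
R4 <- R4 - (-26)*R2:  [   0    0  -50  -10 ]
R3 <-> R4   (pivot in column 3 was zero)
[ -3    4     4    -1 ]
[  0  1/3  -5/3  -1/3 ]
[  0    0   -50   -10 ]
[  0    0     0     0 ]
Row echelon form:
[ -3    4     4    -1 ]
[  0  1/3  -5/3  -1/3 ]
[  0    0   -50   -10 ]
[  0    0     0     0 ]
Nonzero rows / pivot columns: 3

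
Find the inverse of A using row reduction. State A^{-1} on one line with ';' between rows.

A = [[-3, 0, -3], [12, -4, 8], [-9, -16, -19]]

Gauss-Jordan on [A | I]:
R1 <- (1/-3)*R1:  [    1     0     1  |  -1/3     0     0 ]
R2 <- R2 - (12)*R1:  [  0  -4  -4  |   4   1   0 ]
R3 <- R3 - (-9)*R1:  [   0  -16  -10  |   -3    0    1 ]
R2 <- (1/-4)*R2:  [    0     1     1  |    -1  -1/4     0 ]
R3 <- R3 - (-16)*R2:  [   0    0    6  |  -19   -4    1 ]
R3 <- (1/6)*R3:  [     0      0      1  |  -19/6   -2/3    1/6 ]
R1 <- R1 - (1)*R3:  [    1     0     0  |  17/6   2/3  -1/6 ]
R2 <- R2 - (1)*R3:  [    0     1     0  |  13/6  5/12  -1/6 ]
Right block of [I | A^{-1}] is the inverse:
[  17/6   2/3  -1/6 ]
[  13/6  5/12  -1/6 ]
[ -19/6  -2/3   1/6 ]

inverse = [17/6 2/3 -1/6; 13/6 5/12 -1/6; -19/6 -2/3 1/6]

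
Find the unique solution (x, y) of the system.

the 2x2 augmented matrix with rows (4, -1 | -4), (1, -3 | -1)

Forward elimination on [A|b]:
R2 <- R2 - (1/4)*R1:  [     0  -11/4      0 ]
Row echelon form:
[ 4     -1  |  -4 ]
[ 0  -11/4  |   0 ]
Back-substitution:
y = (0) / (-11/4) = 0
x = (-4 - (-1)*(0)) / 4 = -1

(-1, 0)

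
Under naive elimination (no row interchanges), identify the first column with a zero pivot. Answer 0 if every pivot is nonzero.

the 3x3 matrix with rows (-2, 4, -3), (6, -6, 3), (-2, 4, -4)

first zero-pivot column = 0

Naive forward elimination:
R2 <- R2 - (-3)*R1:  [  0   6  -6 ]
R3 <- R3 - (1)*R1:  [  0   0  -1 ]
All pivots nonzero; naive elimination completes without hitting a zero pivot.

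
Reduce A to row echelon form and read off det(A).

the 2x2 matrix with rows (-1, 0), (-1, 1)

Forward elimination:
R2 <- R2 - (1)*R1:  [ 0  1 ]
Upper-triangular form:
[ -1  0 ]
[  0  1 ]
det(A) = (-1)^0 * (-1) * (1) = -1  (0 row swaps -> sign +1)

det(A) = -1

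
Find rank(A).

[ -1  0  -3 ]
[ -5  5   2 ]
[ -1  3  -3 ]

rank(A) = 3

Row reduction:
R2 <- R2 - (5)*R1:  [  0   5  17 ]
R3 <- R3 - (1)*R1:  [ 0  3  0 ]
R3 <- R3 - (3/5)*R2:  [     0      0  -51/5 ]
Row echelon form:
[ -1  0     -3 ]
[  0  5     17 ]
[  0  0  -51/5 ]
Nonzero rows / pivot columns: 3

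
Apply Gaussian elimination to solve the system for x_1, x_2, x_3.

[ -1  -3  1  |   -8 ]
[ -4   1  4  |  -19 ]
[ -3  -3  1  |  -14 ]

(3, 1, -2)

Forward elimination on [A|b]:
R2 <- R2 - (4)*R1:  [  0  13   0  13 ]
R3 <- R3 - (3)*R1:  [  0   6  -2  10 ]
R3 <- R3 - (6/13)*R2:  [  0   0  -2   4 ]
Row echelon form:
[ -1  -3   1  |  -8 ]
[  0  13   0  |  13 ]
[  0   0  -2  |   4 ]
Back-substitution:
x_3 = (4) / -2 = -2
x_2 = (13) / 13 = 1
x_1 = (-8 - (-3)*(1) - (1)*(-2)) / -1 = 3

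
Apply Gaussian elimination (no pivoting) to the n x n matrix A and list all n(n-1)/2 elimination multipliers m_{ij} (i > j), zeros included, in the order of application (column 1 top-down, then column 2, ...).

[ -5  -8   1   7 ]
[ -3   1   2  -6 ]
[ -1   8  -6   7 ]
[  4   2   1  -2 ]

Forward elimination:
R2 <- R2 - (3/5)*R1:  [     0   29/5    7/5  -51/5 ]
R3 <- R3 - (1/5)*R1:  [     0   48/5  -31/5   28/5 ]
R4 <- R4 - (-4/5)*R1:  [     0  -22/5    9/5   18/5 ]
R3 <- R3 - (48/29)*R2:  [       0        0  -247/29   652/29 ]
R4 <- R4 - (-22/29)*R2:  [       0        0    83/29  -120/29 ]
R4 <- R4 - (-83/247)*R3:  [       0        0        0  844/247 ]
Multipliers (in order of application): m_{21} = 3/5, m_{31} = 1/5, m_{41} = -4/5, m_{32} = 48/29, m_{42} = -22/29, m_{43} = -83/247

multipliers: 3/5, 1/5, -4/5, 48/29, -22/29, -83/247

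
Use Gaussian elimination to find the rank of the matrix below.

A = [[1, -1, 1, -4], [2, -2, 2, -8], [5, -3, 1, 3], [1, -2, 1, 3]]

Row reduction:
R2 <- R2 - (2)*R1:  [ 0  0  0  0 ]
R3 <- R3 - (5)*R1:  [  0   2  -4  23 ]
R4 <- R4 - (1)*R1:  [  0  -1   0   7 ]
R2 <-> R3   (pivot in column 2 was zero)
[ 1  -1   1  -4 ]
[ 0   2  -4  23 ]
[ 0   0   0   0 ]
[ 0  -1   0   7 ]
R4 <- R4 - (-1/2)*R2:  [    0     0    -2  37/2 ]
R3 <-> R4   (pivot in column 3 was zero)
[ 1  -1   1    -4 ]
[ 0   2  -4    23 ]
[ 0   0  -2  37/2 ]
[ 0   0   0     0 ]
Row echelon form:
[ 1  -1   1    -4 ]
[ 0   2  -4    23 ]
[ 0   0  -2  37/2 ]
[ 0   0   0     0 ]
Nonzero rows / pivot columns: 3

rank(A) = 3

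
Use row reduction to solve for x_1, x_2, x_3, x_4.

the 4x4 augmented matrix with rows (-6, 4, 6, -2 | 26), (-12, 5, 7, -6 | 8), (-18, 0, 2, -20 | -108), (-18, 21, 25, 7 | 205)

(1, 3, 5, 5)

Forward elimination on [A|b]:
R2 <- R2 - (2)*R1:  [   0   -3   -5   -2  -44 ]
R3 <- R3 - (3)*R1:  [    0   -12   -16   -14  -186 ]
R4 <- R4 - (3)*R1:  [   0    9    7   13  127 ]
R3 <- R3 - (4)*R2:  [   0    0    4   -6  -10 ]
R4 <- R4 - (-3)*R2:  [  0   0  -8   7  -5 ]
R4 <- R4 - (-2)*R3:  [   0    0    0   -5  -25 ]
Row echelon form:
[ -6   4   6  -2  |   26 ]
[  0  -3  -5  -2  |  -44 ]
[  0   0   4  -6  |  -10 ]
[  0   0   0  -5  |  -25 ]
Back-substitution:
x_4 = (-25) / -5 = 5
x_3 = (-10 - (-6)*(5)) / 4 = 5
x_2 = (-44 - (-5)*(5) - (-2)*(5)) / -3 = 3
x_1 = (26 - (4)*(3) - (6)*(5) - (-2)*(5)) / -6 = 1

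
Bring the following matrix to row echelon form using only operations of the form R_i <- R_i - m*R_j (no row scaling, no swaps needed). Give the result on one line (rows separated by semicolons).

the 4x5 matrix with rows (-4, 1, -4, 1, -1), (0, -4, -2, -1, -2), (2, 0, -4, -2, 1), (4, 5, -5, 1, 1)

Forward elimination:
R3 <- R3 - (-1/2)*R1:  [    0   1/2    -6  -3/2   1/2 ]
R4 <- R4 - (-1)*R1:  [  0   6  -9   2   0 ]
R3 <- R3 - (-1/8)*R2:  [     0      0  -25/4  -13/8    1/4 ]
R4 <- R4 - (-3/2)*R2:  [   0    0  -12  1/2   -3 ]
R4 <- R4 - (48/25)*R3:  [      0       0       0  181/50  -87/25 ]
Row echelon form:
[ -4   1     -4       1      -1 ]
[  0  -4     -2      -1      -2 ]
[  0   0  -25/4   -13/8     1/4 ]
[  0   0      0  181/50  -87/25 ]

REF = [-4 1 -4 1 -1; 0 -4 -2 -1 -2; 0 0 -25/4 -13/8 1/4; 0 0 0 181/50 -87/25]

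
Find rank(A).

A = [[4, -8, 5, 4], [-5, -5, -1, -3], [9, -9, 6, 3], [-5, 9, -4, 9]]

rank(A) = 4

Row reduction:
R2 <- R2 - (-5/4)*R1:  [    0   -15  21/4     2 ]
R3 <- R3 - (9/4)*R1:  [     0      9  -21/4     -6 ]
R4 <- R4 - (-5/4)*R1:  [   0   -1  9/4   14 ]
R3 <- R3 - (-3/5)*R2:  [      0       0  -21/10   -24/5 ]
R4 <- R4 - (1/15)*R2:  [      0       0   19/10  208/15 ]
R4 <- R4 - (-19/21)*R3:  [      0       0       0  200/21 ]
Row echelon form:
[ 4   -8       5       4 ]
[ 0  -15    21/4       2 ]
[ 0    0  -21/10   -24/5 ]
[ 0    0       0  200/21 ]
Nonzero rows / pivot columns: 4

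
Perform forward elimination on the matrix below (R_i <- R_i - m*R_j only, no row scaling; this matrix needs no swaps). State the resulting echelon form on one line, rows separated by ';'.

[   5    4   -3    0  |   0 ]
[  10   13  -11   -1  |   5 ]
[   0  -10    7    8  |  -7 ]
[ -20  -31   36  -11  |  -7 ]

REF = [5 4 -3 0 0; 0 5 -5 -1 5; 0 0 -3 6 3; 0 0 0 4 17]

Forward elimination:
R2 <- R2 - (2)*R1:  [  0   5  -5  -1   5 ]
R4 <- R4 - (-4)*R1:  [   0  -15   24  -11   -7 ]
R3 <- R3 - (-2)*R2:  [  0   0  -3   6   3 ]
R4 <- R4 - (-3)*R2:  [   0    0    9  -14    8 ]
R4 <- R4 - (-3)*R3:  [  0   0   0   4  17 ]
Row echelon form:
[ 5  4  -3   0  |   0 ]
[ 0  5  -5  -1  |   5 ]
[ 0  0  -3   6  |   3 ]
[ 0  0   0   4  |  17 ]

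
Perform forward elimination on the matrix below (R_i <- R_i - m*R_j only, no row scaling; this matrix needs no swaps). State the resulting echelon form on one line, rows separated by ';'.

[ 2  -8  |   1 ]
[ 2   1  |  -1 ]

REF = [2 -8 1; 0 9 -2]

Forward elimination:
R2 <- R2 - (1)*R1:  [  0   9  -2 ]
Row echelon form:
[ 2  -8  |   1 ]
[ 0   9  |  -2 ]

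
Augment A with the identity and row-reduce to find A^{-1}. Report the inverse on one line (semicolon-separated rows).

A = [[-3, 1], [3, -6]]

inverse = [-2/5 -1/15; -1/5 -1/5]

Gauss-Jordan on [A | I]:
R1 <- (1/-3)*R1:  [    1  -1/3  |  -1/3     0 ]
R2 <- R2 - (3)*R1:  [  0  -5  |   1   1 ]
R2 <- (1/-5)*R2:  [    0     1  |  -1/5  -1/5 ]
R1 <- R1 - (-1/3)*R2:  [     1      0  |   -2/5  -1/15 ]
Right block of [I | A^{-1}] is the inverse:
[ -2/5  -1/15 ]
[ -1/5   -1/5 ]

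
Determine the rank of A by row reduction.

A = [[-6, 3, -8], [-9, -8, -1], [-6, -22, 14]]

rank(A) = 2

Row reduction:
R2 <- R2 - (3/2)*R1:  [     0  -25/2     11 ]
R3 <- R3 - (1)*R1:  [   0  -25   22 ]
R3 <- R3 - (2)*R2:  [ 0  0  0 ]
Row echelon form:
[ -6      3  -8 ]
[  0  -25/2  11 ]
[  0      0   0 ]
Nonzero rows / pivot columns: 2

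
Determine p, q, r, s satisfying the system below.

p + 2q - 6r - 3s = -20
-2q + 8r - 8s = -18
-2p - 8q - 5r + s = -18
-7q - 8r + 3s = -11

Forward elimination on [A|b]:
R3 <- R3 - (-2)*R1:  [   0   -4  -17   -5  -58 ]
R3 <- R3 - (2)*R2:  [   0    0  -33   11  -22 ]
R4 <- R4 - (7/2)*R2:  [   0    0  -36   31   52 ]
R4 <- R4 - (12/11)*R3:  [  0   0   0  19  76 ]
Row echelon form:
[ 1   2   -6  -3  |  -20 ]
[ 0  -2    8  -8  |  -18 ]
[ 0   0  -33  11  |  -22 ]
[ 0   0    0  19  |   76 ]
Back-substitution:
s = (76) / 19 = 4
r = (-22 - (11)*(4)) / -33 = 2
q = (-18 - (8)*(2) - (-8)*(4)) / -2 = 1
p = (-20 - (2)*(1) - (-6)*(2) - (-3)*(4)) / 1 = 2

(2, 1, 2, 4)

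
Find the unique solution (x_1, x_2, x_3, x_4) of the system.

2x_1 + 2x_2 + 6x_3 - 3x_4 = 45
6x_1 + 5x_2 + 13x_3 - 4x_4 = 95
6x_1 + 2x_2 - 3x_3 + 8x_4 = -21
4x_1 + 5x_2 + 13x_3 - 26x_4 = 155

(3, 0, 5, -3)

Forward elimination on [A|b]:
R2 <- R2 - (3)*R1:  [   0   -1   -5    5  -40 ]
R3 <- R3 - (3)*R1:  [    0    -4   -21    17  -156 ]
R4 <- R4 - (2)*R1:  [   0    1    1  -20   65 ]
R3 <- R3 - (4)*R2:  [  0   0  -1  -3   4 ]
R4 <- R4 - (-1)*R2:  [   0    0   -4  -15   25 ]
R4 <- R4 - (4)*R3:  [  0   0   0  -3   9 ]
Row echelon form:
[ 2   2   6  -3  |   45 ]
[ 0  -1  -5   5  |  -40 ]
[ 0   0  -1  -3  |    4 ]
[ 0   0   0  -3  |    9 ]
Back-substitution:
x_4 = (9) / -3 = -3
x_3 = (4 - (-3)*(-3)) / -1 = 5
x_2 = (-40 - (-5)*(5) - (5)*(-3)) / -1 = 0
x_1 = (45 - (2)*(0) - (6)*(5) - (-3)*(-3)) / 2 = 3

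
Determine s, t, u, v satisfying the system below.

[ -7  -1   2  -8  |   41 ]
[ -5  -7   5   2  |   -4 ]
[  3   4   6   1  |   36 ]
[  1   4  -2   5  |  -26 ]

(1, 2, 5, -5)

Forward elimination on [A|b]:
R2 <- R2 - (5/7)*R1:  [      0   -44/7    25/7    54/7  -233/7 ]
R3 <- R3 - (-3/7)*R1:  [     0   25/7   48/7  -17/7  375/7 ]
R4 <- R4 - (-1/7)*R1:  [      0    27/7   -12/7    27/7  -141/7 ]
R3 <- R3 - (-25/44)*R2:  [       0        0   391/44    43/22  1525/44 ]
R4 <- R4 - (-27/44)*R2:  [        0         0     21/44    189/22  -1785/44 ]
R4 <- R4 - (21/391)*R3:  [          0           0           0    3318/391  -16590/391 ]
Row echelon form:
[ -7     -1       2        -8  |          41 ]
[  0  -44/7    25/7      54/7  |      -233/7 ]
[  0      0  391/44     43/22  |     1525/44 ]
[  0      0       0  3318/391  |  -16590/391 ]
Back-substitution:
v = (-16590/391) / (3318/391) = -5
u = (1525/44 - (43/22)*(-5)) / (391/44) = 5
t = (-233/7 - (25/7)*(5) - (54/7)*(-5)) / (-44/7) = 2
s = (41 - (-1)*(2) - (2)*(5) - (-8)*(-5)) / -7 = 1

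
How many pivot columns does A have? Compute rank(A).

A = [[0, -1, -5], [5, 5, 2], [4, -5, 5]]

rank(A) = 3

Row reduction:
R1 <-> R2   (pivot in column 1 was zero)
[ 5   5   2 ]
[ 0  -1  -5 ]
[ 4  -5   5 ]
R3 <- R3 - (4/5)*R1:  [    0    -9  17/5 ]
R3 <- R3 - (9)*R2:  [     0      0  242/5 ]
Row echelon form:
[ 5   5      2 ]
[ 0  -1     -5 ]
[ 0   0  242/5 ]
Nonzero rows / pivot columns: 3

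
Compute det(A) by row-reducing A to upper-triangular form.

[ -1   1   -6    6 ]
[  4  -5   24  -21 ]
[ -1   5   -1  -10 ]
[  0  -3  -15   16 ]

det(A) = -25

Forward elimination:
R2 <- R2 - (-4)*R1:  [  0  -1   0   3 ]
R3 <- R3 - (1)*R1:  [   0    4    5  -16 ]
R3 <- R3 - (-4)*R2:  [  0   0   5  -4 ]
R4 <- R4 - (3)*R2:  [   0    0  -15    7 ]
R4 <- R4 - (-3)*R3:  [  0   0   0  -5 ]
Upper-triangular form:
[ -1   1  -6   6 ]
[  0  -1   0   3 ]
[  0   0   5  -4 ]
[  0   0   0  -5 ]
det(A) = (-1)^0 * (-1) * (-1) * (5) * (-5) = -25  (0 row swaps -> sign +1)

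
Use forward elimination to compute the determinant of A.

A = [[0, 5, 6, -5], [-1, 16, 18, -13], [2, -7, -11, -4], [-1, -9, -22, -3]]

det(A) = 125

Forward elimination:
R1 <-> R2   (pivot in column 1 was zero)
[ -1  16   18  -13 ]
[  0   5    6   -5 ]
[  2  -7  -11   -4 ]
[ -1  -9  -22   -3 ]
R3 <- R3 - (-2)*R1:  [   0   25   25  -30 ]
R4 <- R4 - (1)*R1:  [   0  -25  -40   10 ]
R3 <- R3 - (5)*R2:  [  0   0  -5  -5 ]
R4 <- R4 - (-5)*R2:  [   0    0  -10  -15 ]
R4 <- R4 - (2)*R3:  [  0   0   0  -5 ]
Upper-triangular form:
[ -1  16  18  -13 ]
[  0   5   6   -5 ]
[  0   0  -5   -5 ]
[  0   0   0   -5 ]
det(A) = (-1)^1 * (-1) * (5) * (-5) * (-5) = 125  (1 row swap -> sign -1)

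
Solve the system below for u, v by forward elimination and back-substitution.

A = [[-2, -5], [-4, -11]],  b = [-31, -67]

(3, 5)

Forward elimination on [A|b]:
R2 <- R2 - (2)*R1:  [  0  -1  -5 ]
Row echelon form:
[ -2  -5  |  -31 ]
[  0  -1  |   -5 ]
Back-substitution:
v = (-5) / -1 = 5
u = (-31 - (-5)*(5)) / -2 = 3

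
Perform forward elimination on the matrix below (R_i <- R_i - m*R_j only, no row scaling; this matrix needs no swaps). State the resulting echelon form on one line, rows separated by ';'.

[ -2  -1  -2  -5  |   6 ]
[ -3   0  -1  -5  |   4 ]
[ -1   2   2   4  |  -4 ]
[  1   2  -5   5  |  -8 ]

Forward elimination:
R2 <- R2 - (3/2)*R1:  [   0  3/2    2  5/2   -5 ]
R3 <- R3 - (1/2)*R1:  [    0   5/2     3  13/2    -7 ]
R4 <- R4 - (-1/2)*R1:  [   0  3/2   -6  5/2   -5 ]
R3 <- R3 - (5/3)*R2:  [    0     0  -1/3   7/3   4/3 ]
R4 <- R4 - (1)*R2:  [  0   0  -8   0   0 ]
R4 <- R4 - (24)*R3:  [   0    0    0  -56  -32 ]
Row echelon form:
[ -2   -1    -2   -5  |    6 ]
[  0  3/2     2  5/2  |   -5 ]
[  0    0  -1/3  7/3  |  4/3 ]
[  0    0     0  -56  |  -32 ]

REF = [-2 -1 -2 -5 6; 0 3/2 2 5/2 -5; 0 0 -1/3 7/3 4/3; 0 0 0 -56 -32]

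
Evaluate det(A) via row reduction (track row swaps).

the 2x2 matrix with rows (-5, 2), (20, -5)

det(A) = -15

Forward elimination:
R2 <- R2 - (-4)*R1:  [ 0  3 ]
Upper-triangular form:
[ -5  2 ]
[  0  3 ]
det(A) = (-1)^0 * (-5) * (3) = -15  (0 row swaps -> sign +1)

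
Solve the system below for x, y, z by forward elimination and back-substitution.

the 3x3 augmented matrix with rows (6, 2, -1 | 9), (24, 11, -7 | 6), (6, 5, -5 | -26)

(4, -5, 5)

Forward elimination on [A|b]:
R2 <- R2 - (4)*R1:  [   0    3   -3  -30 ]
R3 <- R3 - (1)*R1:  [   0    3   -4  -35 ]
R3 <- R3 - (1)*R2:  [  0   0  -1  -5 ]
Row echelon form:
[ 6  2  -1  |    9 ]
[ 0  3  -3  |  -30 ]
[ 0  0  -1  |   -5 ]
Back-substitution:
z = (-5) / -1 = 5
y = (-30 - (-3)*(5)) / 3 = -5
x = (9 - (2)*(-5) - (-1)*(5)) / 6 = 4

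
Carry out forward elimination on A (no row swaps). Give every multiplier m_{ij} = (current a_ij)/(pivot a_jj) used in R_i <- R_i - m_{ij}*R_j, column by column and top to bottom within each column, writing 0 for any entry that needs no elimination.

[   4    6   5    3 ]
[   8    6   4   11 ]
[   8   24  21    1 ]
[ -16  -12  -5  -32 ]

multipliers: 2, 2, -4, -2, -2, -3

Forward elimination:
R2 <- R2 - (2)*R1:  [  0  -6  -6   5 ]
R3 <- R3 - (2)*R1:  [  0  12  11  -5 ]
R4 <- R4 - (-4)*R1:  [   0   12   15  -20 ]
R3 <- R3 - (-2)*R2:  [  0   0  -1   5 ]
R4 <- R4 - (-2)*R2:  [   0    0    3  -10 ]
R4 <- R4 - (-3)*R3:  [ 0  0  0  5 ]
Multipliers (in order of application): m_{21} = 2, m_{31} = 2, m_{41} = -4, m_{32} = -2, m_{42} = -2, m_{43} = -3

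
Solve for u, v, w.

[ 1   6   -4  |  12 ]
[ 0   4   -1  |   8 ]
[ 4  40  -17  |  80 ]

Forward elimination on [A|b]:
R3 <- R3 - (4)*R1:  [  0  16  -1  32 ]
R3 <- R3 - (4)*R2:  [ 0  0  3  0 ]
Row echelon form:
[ 1  6  -4  |  12 ]
[ 0  4  -1  |   8 ]
[ 0  0   3  |   0 ]
Back-substitution:
w = (0) / 3 = 0
v = (8 - (-1)*(0)) / 4 = 2
u = (12 - (6)*(2) - (-4)*(0)) / 1 = 0

(0, 2, 0)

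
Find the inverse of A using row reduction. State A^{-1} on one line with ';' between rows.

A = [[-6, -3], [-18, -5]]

Gauss-Jordan on [A | I]:
R1 <- (1/-6)*R1:  [    1   1/2  |  -1/6     0 ]
R2 <- R2 - (-18)*R1:  [  0   4  |  -3   1 ]
R2 <- (1/4)*R2:  [    0     1  |  -3/4   1/4 ]
R1 <- R1 - (1/2)*R2:  [    1     0  |  5/24  -1/8 ]
Right block of [I | A^{-1}] is the inverse:
[ 5/24  -1/8 ]
[ -3/4   1/4 ]

inverse = [5/24 -1/8; -3/4 1/4]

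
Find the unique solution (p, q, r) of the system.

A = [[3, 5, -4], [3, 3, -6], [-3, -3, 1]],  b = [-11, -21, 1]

(0, 1, 4)

Forward elimination on [A|b]:
R2 <- R2 - (1)*R1:  [   0   -2   -2  -10 ]
R3 <- R3 - (-1)*R1:  [   0    2   -3  -10 ]
R3 <- R3 - (-1)*R2:  [   0    0   -5  -20 ]
Row echelon form:
[ 3   5  -4  |  -11 ]
[ 0  -2  -2  |  -10 ]
[ 0   0  -5  |  -20 ]
Back-substitution:
r = (-20) / -5 = 4
q = (-10 - (-2)*(4)) / -2 = 1
p = (-11 - (5)*(1) - (-4)*(4)) / 3 = 0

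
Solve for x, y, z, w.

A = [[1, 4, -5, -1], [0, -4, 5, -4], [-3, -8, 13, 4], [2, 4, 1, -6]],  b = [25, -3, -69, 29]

(2, 1, -3, -4)

Forward elimination on [A|b]:
R3 <- R3 - (-3)*R1:  [  0   4  -2   1   6 ]
R4 <- R4 - (2)*R1:  [   0   -4   11   -4  -21 ]
R3 <- R3 - (-1)*R2:  [  0   0   3  -3   3 ]
R4 <- R4 - (1)*R2:  [   0    0    6    0  -18 ]
R4 <- R4 - (2)*R3:  [   0    0    0    6  -24 ]
Row echelon form:
[ 1   4  -5  -1  |   25 ]
[ 0  -4   5  -4  |   -3 ]
[ 0   0   3  -3  |    3 ]
[ 0   0   0   6  |  -24 ]
Back-substitution:
w = (-24) / 6 = -4
z = (3 - (-3)*(-4)) / 3 = -3
y = (-3 - (5)*(-3) - (-4)*(-4)) / -4 = 1
x = (25 - (4)*(1) - (-5)*(-3) - (-1)*(-4)) / 1 = 2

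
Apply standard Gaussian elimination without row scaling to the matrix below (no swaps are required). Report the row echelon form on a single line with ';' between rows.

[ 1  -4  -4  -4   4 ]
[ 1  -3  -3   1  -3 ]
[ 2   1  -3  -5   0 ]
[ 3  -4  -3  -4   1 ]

Forward elimination:
R2 <- R2 - (1)*R1:  [  0   1   1   5  -7 ]
R3 <- R3 - (2)*R1:  [  0   9   5   3  -8 ]
R4 <- R4 - (3)*R1:  [   0    8    9    8  -11 ]
R3 <- R3 - (9)*R2:  [   0    0   -4  -42   55 ]
R4 <- R4 - (8)*R2:  [   0    0    1  -32   45 ]
R4 <- R4 - (-1/4)*R3:  [     0      0      0  -85/2  235/4 ]
Row echelon form:
[ 1  -4  -4     -4      4 ]
[ 0   1   1      5     -7 ]
[ 0   0  -4    -42     55 ]
[ 0   0   0  -85/2  235/4 ]

REF = [1 -4 -4 -4 4; 0 1 1 5 -7; 0 0 -4 -42 55; 0 0 0 -85/2 235/4]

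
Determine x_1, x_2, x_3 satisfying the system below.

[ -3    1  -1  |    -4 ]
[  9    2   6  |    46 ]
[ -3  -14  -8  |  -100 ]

Forward elimination on [A|b]:
R2 <- R2 - (-3)*R1:  [  0   5   3  34 ]
R3 <- R3 - (1)*R1:  [   0  -15   -7  -96 ]
R3 <- R3 - (-3)*R2:  [ 0  0  2  6 ]
Row echelon form:
[ -3  1  -1  |  -4 ]
[  0  5   3  |  34 ]
[  0  0   2  |   6 ]
Back-substitution:
x_3 = (6) / 2 = 3
x_2 = (34 - (3)*(3)) / 5 = 5
x_1 = (-4 - (1)*(5) - (-1)*(3)) / -3 = 2

(2, 5, 3)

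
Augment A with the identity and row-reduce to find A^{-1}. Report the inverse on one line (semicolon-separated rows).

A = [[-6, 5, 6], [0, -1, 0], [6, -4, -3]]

inverse = [1/6 -1/2 1/3; 0 -1 0; 1/3 1/3 1/3]

Gauss-Jordan on [A | I]:
R1 <- (1/-6)*R1:  [    1  -5/6    -1  |  -1/6     0     0 ]
R3 <- R3 - (6)*R1:  [ 0  1  3  |  1  0  1 ]
R2 <- (1/-1)*R2:  [  0   1   0  |   0  -1   0 ]
R1 <- R1 - (-5/6)*R2:  [    1     0    -1  |  -1/6  -5/6     0 ]
R3 <- R3 - (1)*R2:  [ 0  0  3  |  1  1  1 ]
R3 <- (1/3)*R3:  [   0    0    1  |  1/3  1/3  1/3 ]
R1 <- R1 - (-1)*R3:  [    1     0     0  |   1/6  -1/2   1/3 ]
Right block of [I | A^{-1}] is the inverse:
[ 1/6  -1/2  1/3 ]
[   0    -1    0 ]
[ 1/3   1/3  1/3 ]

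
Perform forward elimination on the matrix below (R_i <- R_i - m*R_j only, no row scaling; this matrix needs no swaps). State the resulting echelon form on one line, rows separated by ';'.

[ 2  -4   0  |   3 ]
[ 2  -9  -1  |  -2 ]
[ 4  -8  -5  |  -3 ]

REF = [2 -4 0 3; 0 -5 -1 -5; 0 0 -5 -9]

Forward elimination:
R2 <- R2 - (1)*R1:  [  0  -5  -1  -5 ]
R3 <- R3 - (2)*R1:  [  0   0  -5  -9 ]
Row echelon form:
[ 2  -4   0  |   3 ]
[ 0  -5  -1  |  -5 ]
[ 0   0  -5  |  -9 ]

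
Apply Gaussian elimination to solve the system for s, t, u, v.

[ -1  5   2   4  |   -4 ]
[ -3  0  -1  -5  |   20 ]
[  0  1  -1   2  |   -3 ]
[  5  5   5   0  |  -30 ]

Forward elimination on [A|b]:
R2 <- R2 - (3)*R1:  [   0  -15   -7  -17   32 ]
R4 <- R4 - (-5)*R1:  [   0   30   15   20  -50 ]
R3 <- R3 - (-1/15)*R2:  [      0       0  -22/15   13/15  -13/15 ]
R4 <- R4 - (-2)*R2:  [   0    0    1  -14   14 ]
R4 <- R4 - (-15/22)*R3:  [       0        0        0  -295/22   295/22 ]
Row echelon form:
[ -1    5       2        4  |      -4 ]
[  0  -15      -7      -17  |      32 ]
[  0    0  -22/15    13/15  |  -13/15 ]
[  0    0       0  -295/22  |  295/22 ]
Back-substitution:
v = (295/22) / (-295/22) = -1
u = (-13/15 - (13/15)*(-1)) / (-22/15) = 0
t = (32 - (-7)*(0) - (-17)*(-1)) / -15 = -1
s = (-4 - (5)*(-1) - (2)*(0) - (4)*(-1)) / -1 = -5

(-5, -1, 0, -1)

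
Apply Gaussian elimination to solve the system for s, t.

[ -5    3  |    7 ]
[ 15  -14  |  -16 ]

(-2, -1)

Forward elimination on [A|b]:
R2 <- R2 - (-3)*R1:  [  0  -5   5 ]
Row echelon form:
[ -5   3  |  7 ]
[  0  -5  |  5 ]
Back-substitution:
t = (5) / -5 = -1
s = (7 - (3)*(-1)) / -5 = -2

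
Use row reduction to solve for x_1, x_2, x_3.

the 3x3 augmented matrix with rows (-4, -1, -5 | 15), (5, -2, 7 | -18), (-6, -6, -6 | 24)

Forward elimination on [A|b]:
R2 <- R2 - (-5/4)*R1:  [     0  -13/4    3/4    3/4 ]
R3 <- R3 - (3/2)*R1:  [    0  -9/2   3/2   3/2 ]
R3 <- R3 - (18/13)*R2:  [    0     0  6/13  6/13 ]
Row echelon form:
[ -4     -1    -5  |    15 ]
[  0  -13/4   3/4  |   3/4 ]
[  0      0  6/13  |  6/13 ]
Back-substitution:
x_3 = (6/13) / (6/13) = 1
x_2 = (3/4 - (3/4)*(1)) / (-13/4) = 0
x_1 = (15 - (-1)*(0) - (-5)*(1)) / -4 = -5

(-5, 0, 1)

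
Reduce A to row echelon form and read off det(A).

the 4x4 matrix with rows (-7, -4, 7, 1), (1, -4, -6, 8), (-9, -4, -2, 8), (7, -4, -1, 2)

det(A) = 280

Forward elimination:
R2 <- R2 - (-1/7)*R1:  [     0  -32/7     -5   57/7 ]
R3 <- R3 - (9/7)*R1:  [    0   8/7   -11  47/7 ]
R4 <- R4 - (-1)*R1:  [  0  -8   6   3 ]
R3 <- R3 - (-1/4)*R2:  [     0      0  -49/4   35/4 ]
R4 <- R4 - (7/4)*R2:  [     0      0   59/4  -45/4 ]
R4 <- R4 - (-59/49)*R3:  [    0     0     0  -5/7 ]
Upper-triangular form:
[ -7     -4      7     1 ]
[  0  -32/7     -5  57/7 ]
[  0      0  -49/4  35/4 ]
[  0      0      0  -5/7 ]
det(A) = (-1)^0 * (-7) * (-32/7) * (-49/4) * (-5/7) = 280  (0 row swaps -> sign +1)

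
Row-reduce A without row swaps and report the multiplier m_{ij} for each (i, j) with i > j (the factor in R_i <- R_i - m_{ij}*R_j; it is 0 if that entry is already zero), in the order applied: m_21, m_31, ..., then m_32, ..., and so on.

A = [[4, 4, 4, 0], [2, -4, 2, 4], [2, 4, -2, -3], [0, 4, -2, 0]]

Forward elimination:
R2 <- R2 - (1/2)*R1:  [  0  -6   0   4 ]
R3 <- R3 - (1/2)*R1:  [  0   2  -4  -3 ]
R4: entry in column 1 is already 0 -> m_{41} = 0 (no row operation needed)
R3 <- R3 - (-1/3)*R2:  [    0     0    -4  -5/3 ]
R4 <- R4 - (-2/3)*R2:  [   0    0   -2  8/3 ]
R4 <- R4 - (1/2)*R3:  [   0    0    0  7/2 ]
Multipliers (in order of application): m_{21} = 1/2, m_{31} = 1/2, m_{41} = 0, m_{32} = -1/3, m_{42} = -2/3, m_{43} = 1/2

multipliers: 1/2, 1/2, 0, -1/3, -2/3, 1/2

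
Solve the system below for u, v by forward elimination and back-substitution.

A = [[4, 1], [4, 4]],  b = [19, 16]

(5, -1)

Forward elimination on [A|b]:
R2 <- R2 - (1)*R1:  [  0   3  -3 ]
Row echelon form:
[ 4  1  |  19 ]
[ 0  3  |  -3 ]
Back-substitution:
v = (-3) / 3 = -1
u = (19 - (1)*(-1)) / 4 = 5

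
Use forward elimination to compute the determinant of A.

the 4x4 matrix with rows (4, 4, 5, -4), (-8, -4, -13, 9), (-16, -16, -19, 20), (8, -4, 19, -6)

det(A) = 80

Forward elimination:
R2 <- R2 - (-2)*R1:  [  0   4  -3   1 ]
R3 <- R3 - (-4)*R1:  [ 0  0  1  4 ]
R4 <- R4 - (2)*R1:  [   0  -12    9    2 ]
R4 <- R4 - (-3)*R2:  [ 0  0  0  5 ]
Upper-triangular form:
[ 4  4   5  -4 ]
[ 0  4  -3   1 ]
[ 0  0   1   4 ]
[ 0  0   0   5 ]
det(A) = (-1)^0 * (4) * (4) * (1) * (5) = 80  (0 row swaps -> sign +1)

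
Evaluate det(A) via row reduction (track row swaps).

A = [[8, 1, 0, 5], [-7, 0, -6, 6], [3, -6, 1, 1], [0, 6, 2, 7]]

det(A) = -3385

Forward elimination:
R2 <- R2 - (-7/8)*R1:  [    0   7/8    -6  83/8 ]
R3 <- R3 - (3/8)*R1:  [     0  -51/8      1   -7/8 ]
R3 <- R3 - (-51/7)*R2:  [      0       0  -299/7   523/7 ]
R4 <- R4 - (48/7)*R2:  [      0       0   302/7  -449/7 ]
R4 <- R4 - (-302/299)*R3:  [        0         0         0  3385/299 ]
Upper-triangular form:
[ 8    1       0         5 ]
[ 0  7/8      -6      83/8 ]
[ 0    0  -299/7     523/7 ]
[ 0    0       0  3385/299 ]
det(A) = (-1)^0 * (8) * (7/8) * (-299/7) * (3385/299) = -3385  (0 row swaps -> sign +1)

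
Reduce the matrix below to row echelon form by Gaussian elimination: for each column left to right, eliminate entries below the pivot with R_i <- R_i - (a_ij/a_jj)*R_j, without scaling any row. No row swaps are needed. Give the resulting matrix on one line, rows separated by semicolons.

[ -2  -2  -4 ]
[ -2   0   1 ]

Forward elimination:
R2 <- R2 - (1)*R1:  [ 0  2  5 ]
Row echelon form:
[ -2  -2  -4 ]
[  0   2   5 ]

REF = [-2 -2 -4; 0 2 5]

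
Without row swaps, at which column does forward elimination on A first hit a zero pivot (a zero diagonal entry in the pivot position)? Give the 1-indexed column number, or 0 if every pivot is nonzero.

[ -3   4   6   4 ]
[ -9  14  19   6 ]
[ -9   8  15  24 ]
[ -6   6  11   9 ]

first zero-pivot column = 0

Naive forward elimination:
R2 <- R2 - (3)*R1:  [  0   2   1  -6 ]
R3 <- R3 - (3)*R1:  [  0  -4  -3  12 ]
R4 <- R4 - (2)*R1:  [  0  -2  -1   1 ]
R3 <- R3 - (-2)*R2:  [  0   0  -1   0 ]
R4 <- R4 - (-1)*R2:  [  0   0   0  -5 ]
All pivots nonzero; naive elimination completes without hitting a zero pivot.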